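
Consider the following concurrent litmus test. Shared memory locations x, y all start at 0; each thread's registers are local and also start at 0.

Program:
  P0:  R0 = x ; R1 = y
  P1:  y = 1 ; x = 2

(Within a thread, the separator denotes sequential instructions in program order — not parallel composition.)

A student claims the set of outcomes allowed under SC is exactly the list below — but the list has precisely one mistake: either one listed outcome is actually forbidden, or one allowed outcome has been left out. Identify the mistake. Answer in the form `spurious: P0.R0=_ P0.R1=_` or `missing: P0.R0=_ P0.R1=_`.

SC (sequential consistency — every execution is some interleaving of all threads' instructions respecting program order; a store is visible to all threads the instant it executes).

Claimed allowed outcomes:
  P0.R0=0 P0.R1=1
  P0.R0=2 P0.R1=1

missing: P0.R0=0 P0.R1=0

outcome vector order: (P0.R0,P0.R1)
[SC] allowed = {0/0; 0/1; 2/1}
SC∖claimed = {0/0}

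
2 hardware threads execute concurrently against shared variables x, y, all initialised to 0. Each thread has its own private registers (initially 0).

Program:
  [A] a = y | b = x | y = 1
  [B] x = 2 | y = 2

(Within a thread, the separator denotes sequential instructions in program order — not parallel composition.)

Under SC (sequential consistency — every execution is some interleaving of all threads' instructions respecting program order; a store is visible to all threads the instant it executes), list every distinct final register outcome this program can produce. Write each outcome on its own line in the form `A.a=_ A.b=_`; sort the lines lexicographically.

A.a=0 A.b=0
A.a=0 A.b=2
A.a=2 A.b=2

outcome vector order: (A.a,A.b)
|SC outcomes| = 3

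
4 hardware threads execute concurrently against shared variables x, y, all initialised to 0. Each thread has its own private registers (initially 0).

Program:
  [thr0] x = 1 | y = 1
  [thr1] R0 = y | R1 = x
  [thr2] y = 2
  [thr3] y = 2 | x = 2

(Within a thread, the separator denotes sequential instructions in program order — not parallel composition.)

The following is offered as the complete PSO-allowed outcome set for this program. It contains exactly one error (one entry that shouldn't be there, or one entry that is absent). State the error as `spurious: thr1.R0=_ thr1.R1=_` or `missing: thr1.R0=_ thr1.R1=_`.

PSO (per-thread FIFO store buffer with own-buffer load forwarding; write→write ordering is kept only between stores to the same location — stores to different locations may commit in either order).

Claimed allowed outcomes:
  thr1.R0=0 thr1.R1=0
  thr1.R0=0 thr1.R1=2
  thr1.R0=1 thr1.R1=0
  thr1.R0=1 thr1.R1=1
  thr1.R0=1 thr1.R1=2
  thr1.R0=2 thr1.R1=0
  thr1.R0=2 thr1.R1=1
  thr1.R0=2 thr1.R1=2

outcome vector order: (thr1.R0,thr1.R1)
PSO: 9 outcomes — {(0,0), (0,1), (0,2), (1,0), (1,1), (1,2), (2,0), (2,1), (2,2)}
PSO∖claimed = {(0,1)}

missing: thr1.R0=0 thr1.R1=1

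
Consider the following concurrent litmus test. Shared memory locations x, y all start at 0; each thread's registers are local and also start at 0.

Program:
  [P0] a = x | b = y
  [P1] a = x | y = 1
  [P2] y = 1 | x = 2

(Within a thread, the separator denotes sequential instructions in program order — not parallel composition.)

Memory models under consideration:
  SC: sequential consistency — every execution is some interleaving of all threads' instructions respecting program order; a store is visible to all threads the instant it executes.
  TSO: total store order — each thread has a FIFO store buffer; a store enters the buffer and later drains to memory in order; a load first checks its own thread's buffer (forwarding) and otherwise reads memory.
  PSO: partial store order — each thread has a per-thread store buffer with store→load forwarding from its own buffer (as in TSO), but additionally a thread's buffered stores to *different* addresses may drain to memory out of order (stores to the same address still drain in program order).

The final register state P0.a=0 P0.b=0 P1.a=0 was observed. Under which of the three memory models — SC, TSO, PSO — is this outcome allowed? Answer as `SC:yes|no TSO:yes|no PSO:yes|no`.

outcome vector order: (P0.a,P0.b,P1.a)
SC: 6 outcomes — {000 002 010 012 210 212}
TSO: 6 outcomes — {000 002 010 012 210 212}
PSO: 8 outcomes — {000 002 010 012 200 202 210 212}
target 000 ∈ {SC,TSO,PSO}

SC:yes TSO:yes PSO:yes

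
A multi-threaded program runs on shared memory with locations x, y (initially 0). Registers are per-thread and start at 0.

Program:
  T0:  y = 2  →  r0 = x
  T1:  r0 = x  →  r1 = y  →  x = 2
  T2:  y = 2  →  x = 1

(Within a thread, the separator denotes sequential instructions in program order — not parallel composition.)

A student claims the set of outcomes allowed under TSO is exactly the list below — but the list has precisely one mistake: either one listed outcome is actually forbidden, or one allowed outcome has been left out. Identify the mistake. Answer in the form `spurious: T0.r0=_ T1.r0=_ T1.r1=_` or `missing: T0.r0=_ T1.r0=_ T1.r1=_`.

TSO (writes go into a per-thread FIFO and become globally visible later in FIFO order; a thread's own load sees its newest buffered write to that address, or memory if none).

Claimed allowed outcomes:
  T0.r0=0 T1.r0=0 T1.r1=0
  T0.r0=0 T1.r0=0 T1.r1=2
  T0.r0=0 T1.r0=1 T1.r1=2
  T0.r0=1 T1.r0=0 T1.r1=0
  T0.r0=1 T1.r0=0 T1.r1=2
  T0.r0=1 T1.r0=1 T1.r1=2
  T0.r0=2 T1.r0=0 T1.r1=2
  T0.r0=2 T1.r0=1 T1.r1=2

missing: T0.r0=2 T1.r0=0 T1.r1=0

outcome vector order: (T0.r0,T1.r0,T1.r1)
under TSO → <0 0 0> <0 0 2> <0 1 2> <1 0 0> <1 0 2> <1 1 2> <2 0 0> <2 0 2> <2 1 2>
TSO∖claimed = {<2 0 0>}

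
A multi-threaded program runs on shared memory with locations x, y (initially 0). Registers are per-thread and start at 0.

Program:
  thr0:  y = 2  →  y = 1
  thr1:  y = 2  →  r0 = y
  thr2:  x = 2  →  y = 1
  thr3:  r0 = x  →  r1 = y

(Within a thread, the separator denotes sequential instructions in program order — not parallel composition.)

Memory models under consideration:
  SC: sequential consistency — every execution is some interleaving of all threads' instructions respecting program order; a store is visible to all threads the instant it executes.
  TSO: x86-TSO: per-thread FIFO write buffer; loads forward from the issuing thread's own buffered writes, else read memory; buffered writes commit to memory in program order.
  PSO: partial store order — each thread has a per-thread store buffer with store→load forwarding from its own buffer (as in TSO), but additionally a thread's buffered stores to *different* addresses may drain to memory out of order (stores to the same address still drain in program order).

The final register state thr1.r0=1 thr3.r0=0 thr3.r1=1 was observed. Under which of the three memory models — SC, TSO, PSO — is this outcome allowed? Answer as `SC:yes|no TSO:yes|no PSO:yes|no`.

SC:yes TSO:yes PSO:yes

outcome vector order: (thr1.r0,thr3.r0,thr3.r1)
[SC] allowed = {(1,0,0); (1,0,1); (1,0,2); (1,2,0); (1,2,1); (1,2,2); (2,0,0); (2,0,1); (2,0,2); (2,2,0); (2,2,1); (2,2,2)}
[TSO] allowed = {(1,0,0); (1,0,1); (1,0,2); (1,2,0); (1,2,1); (1,2,2); (2,0,0); (2,0,1); (2,0,2); (2,2,0); (2,2,1); (2,2,2)}
[PSO] allowed = {(1,0,0); (1,0,1); (1,0,2); (1,2,0); (1,2,1); (1,2,2); (2,0,0); (2,0,1); (2,0,2); (2,2,0); (2,2,1); (2,2,2)}
target (1,0,1) ∈ {SC,TSO,PSO}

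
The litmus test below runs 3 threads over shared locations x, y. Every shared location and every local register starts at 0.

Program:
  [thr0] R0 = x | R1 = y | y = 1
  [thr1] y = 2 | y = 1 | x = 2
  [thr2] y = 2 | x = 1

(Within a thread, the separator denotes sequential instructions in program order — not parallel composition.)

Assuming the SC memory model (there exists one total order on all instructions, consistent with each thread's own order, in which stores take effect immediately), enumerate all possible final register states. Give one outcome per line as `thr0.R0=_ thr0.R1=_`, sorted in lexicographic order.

outcome vector order: (thr0.R0,thr0.R1)
|SC outcomes| = 7

thr0.R0=0 thr0.R1=0
thr0.R0=0 thr0.R1=1
thr0.R0=0 thr0.R1=2
thr0.R0=1 thr0.R1=1
thr0.R0=1 thr0.R1=2
thr0.R0=2 thr0.R1=1
thr0.R0=2 thr0.R1=2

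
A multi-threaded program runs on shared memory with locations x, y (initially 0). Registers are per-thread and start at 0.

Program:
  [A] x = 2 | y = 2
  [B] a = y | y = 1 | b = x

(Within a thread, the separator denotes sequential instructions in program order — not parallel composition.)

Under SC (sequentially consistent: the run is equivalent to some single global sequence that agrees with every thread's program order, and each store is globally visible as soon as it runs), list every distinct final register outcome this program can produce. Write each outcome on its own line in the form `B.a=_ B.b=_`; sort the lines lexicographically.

outcome vector order: (B.a,B.b)
|SC outcomes| = 3

B.a=0 B.b=0
B.a=0 B.b=2
B.a=2 B.b=2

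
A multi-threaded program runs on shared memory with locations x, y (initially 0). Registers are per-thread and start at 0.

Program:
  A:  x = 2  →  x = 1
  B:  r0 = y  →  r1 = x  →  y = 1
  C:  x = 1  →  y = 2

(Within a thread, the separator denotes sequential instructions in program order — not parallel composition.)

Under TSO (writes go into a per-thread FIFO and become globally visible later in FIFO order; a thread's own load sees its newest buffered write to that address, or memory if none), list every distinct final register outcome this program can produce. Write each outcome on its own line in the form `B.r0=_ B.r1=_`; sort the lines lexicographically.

B.r0=0 B.r1=0
B.r0=0 B.r1=1
B.r0=0 B.r1=2
B.r0=2 B.r1=1
B.r0=2 B.r1=2

outcome vector order: (B.r0,B.r1)
|TSO outcomes| = 5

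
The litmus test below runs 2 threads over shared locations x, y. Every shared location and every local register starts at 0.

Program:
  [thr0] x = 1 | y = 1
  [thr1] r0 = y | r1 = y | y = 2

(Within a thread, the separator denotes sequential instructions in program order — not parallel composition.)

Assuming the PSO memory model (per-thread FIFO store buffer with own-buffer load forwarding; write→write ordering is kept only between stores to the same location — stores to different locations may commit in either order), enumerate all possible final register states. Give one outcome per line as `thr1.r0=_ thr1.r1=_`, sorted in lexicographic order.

outcome vector order: (thr1.r0,thr1.r1)
|PSO outcomes| = 3

thr1.r0=0 thr1.r1=0
thr1.r0=0 thr1.r1=1
thr1.r0=1 thr1.r1=1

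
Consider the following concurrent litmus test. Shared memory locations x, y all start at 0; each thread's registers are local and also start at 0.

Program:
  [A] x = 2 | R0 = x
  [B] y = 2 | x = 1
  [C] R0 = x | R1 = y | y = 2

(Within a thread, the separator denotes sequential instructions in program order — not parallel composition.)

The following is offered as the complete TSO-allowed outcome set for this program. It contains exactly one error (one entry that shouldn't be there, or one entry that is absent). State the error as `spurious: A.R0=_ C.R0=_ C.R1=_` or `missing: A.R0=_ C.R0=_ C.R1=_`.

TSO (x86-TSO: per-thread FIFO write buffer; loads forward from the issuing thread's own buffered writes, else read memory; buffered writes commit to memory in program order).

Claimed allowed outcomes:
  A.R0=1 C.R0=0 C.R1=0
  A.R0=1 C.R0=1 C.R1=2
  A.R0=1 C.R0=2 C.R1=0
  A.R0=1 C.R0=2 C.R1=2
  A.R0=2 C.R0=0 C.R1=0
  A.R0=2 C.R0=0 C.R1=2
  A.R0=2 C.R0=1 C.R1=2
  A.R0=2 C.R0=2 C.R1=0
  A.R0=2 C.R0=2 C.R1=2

outcome vector order: (A.R0,C.R0,C.R1)
under TSO → <1 0 0>; <1 0 2>; <1 1 2>; <1 2 0>; <1 2 2>; <2 0 0>; <2 0 2>; <2 1 2>; <2 2 0>; <2 2 2>
TSO∖claimed = {<1 0 2>}

missing: A.R0=1 C.R0=0 C.R1=2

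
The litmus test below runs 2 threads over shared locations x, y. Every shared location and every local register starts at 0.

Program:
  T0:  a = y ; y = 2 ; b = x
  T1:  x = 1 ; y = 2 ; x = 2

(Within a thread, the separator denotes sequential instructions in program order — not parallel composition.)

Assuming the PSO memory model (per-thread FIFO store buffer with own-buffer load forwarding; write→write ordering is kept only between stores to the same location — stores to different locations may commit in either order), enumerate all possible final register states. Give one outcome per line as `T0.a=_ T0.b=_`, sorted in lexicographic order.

outcome vector order: (T0.a,T0.b)
|PSO outcomes| = 6

T0.a=0 T0.b=0
T0.a=0 T0.b=1
T0.a=0 T0.b=2
T0.a=2 T0.b=0
T0.a=2 T0.b=1
T0.a=2 T0.b=2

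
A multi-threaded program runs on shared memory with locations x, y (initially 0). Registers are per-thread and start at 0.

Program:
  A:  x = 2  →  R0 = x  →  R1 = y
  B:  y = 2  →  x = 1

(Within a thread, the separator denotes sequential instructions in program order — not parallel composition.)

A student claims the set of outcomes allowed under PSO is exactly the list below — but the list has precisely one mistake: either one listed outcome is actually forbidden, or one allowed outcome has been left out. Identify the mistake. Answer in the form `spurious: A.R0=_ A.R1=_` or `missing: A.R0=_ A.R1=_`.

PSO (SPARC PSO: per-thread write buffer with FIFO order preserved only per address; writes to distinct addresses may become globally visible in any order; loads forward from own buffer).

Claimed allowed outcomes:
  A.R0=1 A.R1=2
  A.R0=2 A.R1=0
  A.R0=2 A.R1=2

missing: A.R0=1 A.R1=0

outcome vector order: (A.R0,A.R1)
PSO (4): (1,0) (1,2) (2,0) (2,2)
PSO∖claimed = {(1,0)}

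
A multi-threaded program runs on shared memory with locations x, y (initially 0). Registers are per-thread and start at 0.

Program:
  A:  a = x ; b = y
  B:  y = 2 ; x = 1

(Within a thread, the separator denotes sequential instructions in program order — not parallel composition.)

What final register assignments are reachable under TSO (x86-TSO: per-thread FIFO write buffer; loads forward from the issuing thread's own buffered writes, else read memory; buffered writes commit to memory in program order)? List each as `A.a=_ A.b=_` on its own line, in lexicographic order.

A.a=0 A.b=0
A.a=0 A.b=2
A.a=1 A.b=2

outcome vector order: (A.a,A.b)
|TSO outcomes| = 3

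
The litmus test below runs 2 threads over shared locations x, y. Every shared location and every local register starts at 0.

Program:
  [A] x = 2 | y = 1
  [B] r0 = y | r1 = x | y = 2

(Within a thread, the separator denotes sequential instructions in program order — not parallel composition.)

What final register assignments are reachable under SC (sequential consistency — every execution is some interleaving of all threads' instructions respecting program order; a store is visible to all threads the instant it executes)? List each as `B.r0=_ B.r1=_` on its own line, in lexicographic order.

outcome vector order: (B.r0,B.r1)
|SC outcomes| = 3

B.r0=0 B.r1=0
B.r0=0 B.r1=2
B.r0=1 B.r1=2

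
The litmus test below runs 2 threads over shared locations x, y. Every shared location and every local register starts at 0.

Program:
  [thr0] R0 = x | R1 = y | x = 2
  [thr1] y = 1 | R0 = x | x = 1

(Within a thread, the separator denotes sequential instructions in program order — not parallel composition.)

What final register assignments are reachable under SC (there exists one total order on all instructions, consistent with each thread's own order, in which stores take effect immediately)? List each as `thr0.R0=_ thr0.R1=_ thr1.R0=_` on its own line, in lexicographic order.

outcome vector order: (thr0.R0,thr0.R1,thr1.R0)
|SC outcomes| = 5

thr0.R0=0 thr0.R1=0 thr1.R0=0
thr0.R0=0 thr0.R1=0 thr1.R0=2
thr0.R0=0 thr0.R1=1 thr1.R0=0
thr0.R0=0 thr0.R1=1 thr1.R0=2
thr0.R0=1 thr0.R1=1 thr1.R0=0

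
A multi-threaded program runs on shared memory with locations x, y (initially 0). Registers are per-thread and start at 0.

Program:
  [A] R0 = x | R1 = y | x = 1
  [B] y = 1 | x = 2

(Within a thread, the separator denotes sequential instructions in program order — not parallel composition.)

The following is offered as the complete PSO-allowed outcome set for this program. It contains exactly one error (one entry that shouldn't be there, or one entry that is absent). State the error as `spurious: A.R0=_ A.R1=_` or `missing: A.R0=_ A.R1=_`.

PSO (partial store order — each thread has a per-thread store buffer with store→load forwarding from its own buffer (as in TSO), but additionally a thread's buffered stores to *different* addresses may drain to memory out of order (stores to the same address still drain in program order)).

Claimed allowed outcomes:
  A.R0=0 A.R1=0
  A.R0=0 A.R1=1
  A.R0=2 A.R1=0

missing: A.R0=2 A.R1=1

outcome vector order: (A.R0,A.R1)
under PSO → (0,0) (0,1) (2,0) (2,1)
PSO∖claimed = {(2,1)}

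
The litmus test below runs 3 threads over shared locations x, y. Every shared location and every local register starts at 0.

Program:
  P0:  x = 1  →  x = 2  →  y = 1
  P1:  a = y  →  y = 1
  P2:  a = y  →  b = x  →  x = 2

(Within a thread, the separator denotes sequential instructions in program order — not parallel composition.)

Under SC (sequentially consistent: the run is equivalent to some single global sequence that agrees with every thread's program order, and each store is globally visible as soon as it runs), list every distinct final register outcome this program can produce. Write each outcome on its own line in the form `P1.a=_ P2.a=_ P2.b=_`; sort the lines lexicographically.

P1.a=0 P2.a=0 P2.b=0
P1.a=0 P2.a=0 P2.b=1
P1.a=0 P2.a=0 P2.b=2
P1.a=0 P2.a=1 P2.b=0
P1.a=0 P2.a=1 P2.b=1
P1.a=0 P2.a=1 P2.b=2
P1.a=1 P2.a=0 P2.b=0
P1.a=1 P2.a=0 P2.b=1
P1.a=1 P2.a=0 P2.b=2
P1.a=1 P2.a=1 P2.b=2

outcome vector order: (P1.a,P2.a,P2.b)
|SC outcomes| = 10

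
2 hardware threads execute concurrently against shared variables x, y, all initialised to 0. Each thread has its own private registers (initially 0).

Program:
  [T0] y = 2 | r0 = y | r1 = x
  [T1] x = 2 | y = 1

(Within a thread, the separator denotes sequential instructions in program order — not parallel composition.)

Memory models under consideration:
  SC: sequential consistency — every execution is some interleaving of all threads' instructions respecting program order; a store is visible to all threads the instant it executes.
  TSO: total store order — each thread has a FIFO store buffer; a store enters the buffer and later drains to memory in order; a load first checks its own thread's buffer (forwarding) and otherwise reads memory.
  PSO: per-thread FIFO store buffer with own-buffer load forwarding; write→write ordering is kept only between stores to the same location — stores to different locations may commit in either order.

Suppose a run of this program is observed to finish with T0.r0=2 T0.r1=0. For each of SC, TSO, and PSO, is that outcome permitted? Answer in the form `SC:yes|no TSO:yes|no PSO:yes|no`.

outcome vector order: (T0.r0,T0.r1)
SC: 3 outcomes — {<1 2>; <2 0>; <2 2>}
TSO: 3 outcomes — {<1 2>; <2 0>; <2 2>}
PSO: 4 outcomes — {<1 0>; <1 2>; <2 0>; <2 2>}
target <2 0> ∈ {SC,TSO,PSO}

SC:yes TSO:yes PSO:yes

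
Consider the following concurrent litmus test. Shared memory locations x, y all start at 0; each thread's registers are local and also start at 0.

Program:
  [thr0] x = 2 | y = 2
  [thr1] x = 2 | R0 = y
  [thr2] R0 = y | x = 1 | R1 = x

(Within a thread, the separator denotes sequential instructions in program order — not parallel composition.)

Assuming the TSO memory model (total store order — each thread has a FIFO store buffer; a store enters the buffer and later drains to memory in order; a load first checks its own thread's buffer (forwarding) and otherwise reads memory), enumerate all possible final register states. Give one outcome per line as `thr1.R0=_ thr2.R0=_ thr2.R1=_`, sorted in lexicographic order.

outcome vector order: (thr1.R0,thr2.R0,thr2.R1)
|TSO outcomes| = 8

thr1.R0=0 thr2.R0=0 thr2.R1=1
thr1.R0=0 thr2.R0=0 thr2.R1=2
thr1.R0=0 thr2.R0=2 thr2.R1=1
thr1.R0=0 thr2.R0=2 thr2.R1=2
thr1.R0=2 thr2.R0=0 thr2.R1=1
thr1.R0=2 thr2.R0=0 thr2.R1=2
thr1.R0=2 thr2.R0=2 thr2.R1=1
thr1.R0=2 thr2.R0=2 thr2.R1=2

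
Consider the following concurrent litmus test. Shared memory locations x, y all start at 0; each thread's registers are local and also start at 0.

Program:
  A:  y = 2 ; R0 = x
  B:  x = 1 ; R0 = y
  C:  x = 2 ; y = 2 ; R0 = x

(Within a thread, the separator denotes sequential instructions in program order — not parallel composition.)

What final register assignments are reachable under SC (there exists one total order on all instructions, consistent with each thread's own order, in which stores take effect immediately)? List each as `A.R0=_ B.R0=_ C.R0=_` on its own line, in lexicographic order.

A.R0=0 B.R0=2 C.R0=1
A.R0=0 B.R0=2 C.R0=2
A.R0=1 B.R0=0 C.R0=1
A.R0=1 B.R0=0 C.R0=2
A.R0=1 B.R0=2 C.R0=1
A.R0=1 B.R0=2 C.R0=2
A.R0=2 B.R0=0 C.R0=2
A.R0=2 B.R0=2 C.R0=1
A.R0=2 B.R0=2 C.R0=2

outcome vector order: (A.R0,B.R0,C.R0)
|SC outcomes| = 9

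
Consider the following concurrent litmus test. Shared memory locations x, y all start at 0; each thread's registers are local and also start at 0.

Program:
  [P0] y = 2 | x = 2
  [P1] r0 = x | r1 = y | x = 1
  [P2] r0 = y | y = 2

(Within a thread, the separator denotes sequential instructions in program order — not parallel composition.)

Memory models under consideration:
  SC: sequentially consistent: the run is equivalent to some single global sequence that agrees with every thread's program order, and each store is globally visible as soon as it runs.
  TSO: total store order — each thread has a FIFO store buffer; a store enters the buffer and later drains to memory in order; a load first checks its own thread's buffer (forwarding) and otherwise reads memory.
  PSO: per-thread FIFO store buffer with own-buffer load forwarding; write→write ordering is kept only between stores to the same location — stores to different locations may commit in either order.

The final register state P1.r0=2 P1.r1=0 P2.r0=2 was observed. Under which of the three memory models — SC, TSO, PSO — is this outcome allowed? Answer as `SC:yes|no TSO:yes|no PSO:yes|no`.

outcome vector order: (P1.r0,P1.r1,P2.r0)
SC: 6 outcomes — {0/0/0 0/0/2 0/2/0 0/2/2 2/2/0 2/2/2}
TSO: 6 outcomes — {0/0/0 0/0/2 0/2/0 0/2/2 2/2/0 2/2/2}
PSO: 8 outcomes — {0/0/0 0/0/2 0/2/0 0/2/2 2/0/0 2/0/2 2/2/0 2/2/2}
target 2/0/2 ∈ {PSO}

SC:no TSO:no PSO:yes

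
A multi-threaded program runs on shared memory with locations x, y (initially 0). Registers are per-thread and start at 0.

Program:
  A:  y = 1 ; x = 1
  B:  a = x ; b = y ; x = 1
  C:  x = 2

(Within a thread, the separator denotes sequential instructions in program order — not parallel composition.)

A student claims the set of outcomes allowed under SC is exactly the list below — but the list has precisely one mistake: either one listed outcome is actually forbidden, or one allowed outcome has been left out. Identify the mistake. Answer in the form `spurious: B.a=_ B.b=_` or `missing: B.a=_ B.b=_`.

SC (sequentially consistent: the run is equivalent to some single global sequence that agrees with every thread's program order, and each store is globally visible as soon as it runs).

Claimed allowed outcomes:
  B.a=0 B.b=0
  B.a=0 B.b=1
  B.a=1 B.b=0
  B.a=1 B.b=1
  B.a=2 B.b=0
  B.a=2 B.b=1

outcome vector order: (B.a,B.b)
SC (5): (0,0), (0,1), (1,1), (2,0), (2,1)
claimed∖SC = {(1,0)}

spurious: B.a=1 B.b=0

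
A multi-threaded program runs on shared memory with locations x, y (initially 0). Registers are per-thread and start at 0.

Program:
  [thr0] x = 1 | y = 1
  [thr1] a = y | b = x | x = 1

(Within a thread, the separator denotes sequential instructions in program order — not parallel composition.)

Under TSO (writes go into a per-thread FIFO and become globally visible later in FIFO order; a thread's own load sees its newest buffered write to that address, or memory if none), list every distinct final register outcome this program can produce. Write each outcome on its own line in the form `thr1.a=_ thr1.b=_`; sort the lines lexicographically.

thr1.a=0 thr1.b=0
thr1.a=0 thr1.b=1
thr1.a=1 thr1.b=1

outcome vector order: (thr1.a,thr1.b)
|TSO outcomes| = 3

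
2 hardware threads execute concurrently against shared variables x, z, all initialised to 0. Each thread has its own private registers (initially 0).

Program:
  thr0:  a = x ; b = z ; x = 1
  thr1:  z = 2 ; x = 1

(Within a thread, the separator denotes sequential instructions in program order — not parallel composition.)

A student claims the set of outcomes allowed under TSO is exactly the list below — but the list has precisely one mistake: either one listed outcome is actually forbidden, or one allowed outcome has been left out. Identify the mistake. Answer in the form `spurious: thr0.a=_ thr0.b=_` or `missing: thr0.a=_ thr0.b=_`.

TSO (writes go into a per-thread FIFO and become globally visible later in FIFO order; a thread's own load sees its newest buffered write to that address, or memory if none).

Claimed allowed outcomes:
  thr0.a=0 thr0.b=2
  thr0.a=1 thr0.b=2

outcome vector order: (thr0.a,thr0.b)
under TSO → 0/0 0/2 1/2
TSO∖claimed = {0/0}

missing: thr0.a=0 thr0.b=0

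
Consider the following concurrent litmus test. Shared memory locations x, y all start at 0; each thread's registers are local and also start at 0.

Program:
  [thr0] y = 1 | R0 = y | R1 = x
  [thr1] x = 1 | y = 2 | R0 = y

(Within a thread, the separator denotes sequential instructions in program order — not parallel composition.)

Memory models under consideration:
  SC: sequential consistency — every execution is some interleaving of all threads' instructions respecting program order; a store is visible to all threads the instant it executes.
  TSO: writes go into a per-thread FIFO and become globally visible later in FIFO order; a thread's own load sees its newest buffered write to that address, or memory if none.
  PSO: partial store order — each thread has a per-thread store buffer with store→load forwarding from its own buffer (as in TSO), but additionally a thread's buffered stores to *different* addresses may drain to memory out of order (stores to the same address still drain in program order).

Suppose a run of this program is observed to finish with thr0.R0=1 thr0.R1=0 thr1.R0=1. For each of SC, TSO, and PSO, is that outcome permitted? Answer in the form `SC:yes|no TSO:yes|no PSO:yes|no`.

SC:no TSO:yes PSO:yes

outcome vector order: (thr0.R0,thr0.R1,thr1.R0)
SC (4): 102 111 112 212
TSO (5): 101 102 111 112 212
PSO (6): 101 102 111 112 202 212
target 101 ∈ {TSO,PSO}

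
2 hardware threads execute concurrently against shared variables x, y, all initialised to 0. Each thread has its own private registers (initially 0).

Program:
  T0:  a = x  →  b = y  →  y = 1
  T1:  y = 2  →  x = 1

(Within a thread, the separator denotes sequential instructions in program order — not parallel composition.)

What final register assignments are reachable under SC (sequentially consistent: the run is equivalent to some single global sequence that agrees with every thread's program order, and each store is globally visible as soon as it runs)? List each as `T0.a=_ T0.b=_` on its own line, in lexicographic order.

outcome vector order: (T0.a,T0.b)
|SC outcomes| = 3

T0.a=0 T0.b=0
T0.a=0 T0.b=2
T0.a=1 T0.b=2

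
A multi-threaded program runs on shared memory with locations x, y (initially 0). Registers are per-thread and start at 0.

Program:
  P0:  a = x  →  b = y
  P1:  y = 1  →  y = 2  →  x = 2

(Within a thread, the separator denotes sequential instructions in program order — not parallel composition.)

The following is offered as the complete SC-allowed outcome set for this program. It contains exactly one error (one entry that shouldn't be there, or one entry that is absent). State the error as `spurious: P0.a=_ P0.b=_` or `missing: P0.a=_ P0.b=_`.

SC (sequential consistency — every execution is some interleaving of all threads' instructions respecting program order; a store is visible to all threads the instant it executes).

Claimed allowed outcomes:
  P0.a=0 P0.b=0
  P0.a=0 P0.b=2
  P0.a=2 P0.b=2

outcome vector order: (P0.a,P0.b)
SC (4): 0/0; 0/1; 0/2; 2/2
SC∖claimed = {0/1}

missing: P0.a=0 P0.b=1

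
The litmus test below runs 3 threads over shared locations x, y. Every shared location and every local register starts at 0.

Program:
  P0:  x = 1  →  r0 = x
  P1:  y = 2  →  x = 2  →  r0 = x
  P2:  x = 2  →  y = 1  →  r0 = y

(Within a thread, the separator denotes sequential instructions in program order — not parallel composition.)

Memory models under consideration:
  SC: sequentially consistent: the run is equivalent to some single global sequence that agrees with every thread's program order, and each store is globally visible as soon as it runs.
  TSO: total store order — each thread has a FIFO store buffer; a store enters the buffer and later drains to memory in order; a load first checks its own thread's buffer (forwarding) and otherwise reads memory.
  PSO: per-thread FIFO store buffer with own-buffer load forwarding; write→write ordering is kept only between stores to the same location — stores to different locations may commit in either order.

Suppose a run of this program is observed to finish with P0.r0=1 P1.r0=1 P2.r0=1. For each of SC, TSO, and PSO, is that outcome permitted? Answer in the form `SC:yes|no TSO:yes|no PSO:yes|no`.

outcome vector order: (P0.r0,P1.r0,P2.r0)
[SC] allowed = {<1 1 1>; <1 1 2>; <1 2 1>; <1 2 2>; <2 1 1>; <2 2 1>; <2 2 2>}
[TSO] allowed = {<1 1 1>; <1 1 2>; <1 2 1>; <1 2 2>; <2 1 1>; <2 2 1>; <2 2 2>}
[PSO] allowed = {<1 1 1>; <1 1 2>; <1 2 1>; <1 2 2>; <2 1 1>; <2 1 2>; <2 2 1>; <2 2 2>}
target <1 1 1> ∈ {SC,TSO,PSO}

SC:yes TSO:yes PSO:yes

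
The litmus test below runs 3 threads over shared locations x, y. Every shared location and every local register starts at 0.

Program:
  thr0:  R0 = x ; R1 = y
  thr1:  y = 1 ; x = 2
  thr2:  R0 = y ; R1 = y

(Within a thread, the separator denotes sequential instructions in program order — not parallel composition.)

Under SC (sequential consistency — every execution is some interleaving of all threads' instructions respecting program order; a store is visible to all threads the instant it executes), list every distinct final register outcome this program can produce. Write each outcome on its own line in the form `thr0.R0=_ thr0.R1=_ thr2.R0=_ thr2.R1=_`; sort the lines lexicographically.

outcome vector order: (thr0.R0,thr0.R1,thr2.R0,thr2.R1)
|SC outcomes| = 9

thr0.R0=0 thr0.R1=0 thr2.R0=0 thr2.R1=0
thr0.R0=0 thr0.R1=0 thr2.R0=0 thr2.R1=1
thr0.R0=0 thr0.R1=0 thr2.R0=1 thr2.R1=1
thr0.R0=0 thr0.R1=1 thr2.R0=0 thr2.R1=0
thr0.R0=0 thr0.R1=1 thr2.R0=0 thr2.R1=1
thr0.R0=0 thr0.R1=1 thr2.R0=1 thr2.R1=1
thr0.R0=2 thr0.R1=1 thr2.R0=0 thr2.R1=0
thr0.R0=2 thr0.R1=1 thr2.R0=0 thr2.R1=1
thr0.R0=2 thr0.R1=1 thr2.R0=1 thr2.R1=1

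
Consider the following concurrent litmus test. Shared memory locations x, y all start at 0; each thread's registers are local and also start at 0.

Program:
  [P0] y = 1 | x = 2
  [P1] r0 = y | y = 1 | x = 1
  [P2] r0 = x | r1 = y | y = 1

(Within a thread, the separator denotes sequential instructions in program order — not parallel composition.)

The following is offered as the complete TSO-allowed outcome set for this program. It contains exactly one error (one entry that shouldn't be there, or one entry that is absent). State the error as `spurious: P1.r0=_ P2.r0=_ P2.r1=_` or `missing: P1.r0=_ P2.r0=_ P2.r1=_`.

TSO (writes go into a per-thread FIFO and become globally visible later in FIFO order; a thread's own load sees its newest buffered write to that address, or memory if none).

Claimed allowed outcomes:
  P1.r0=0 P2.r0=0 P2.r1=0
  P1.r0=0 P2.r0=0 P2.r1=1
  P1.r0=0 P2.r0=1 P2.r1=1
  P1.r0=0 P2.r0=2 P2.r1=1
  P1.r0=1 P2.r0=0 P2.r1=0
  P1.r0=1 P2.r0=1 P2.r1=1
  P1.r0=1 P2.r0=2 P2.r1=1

missing: P1.r0=1 P2.r0=0 P2.r1=1

outcome vector order: (P1.r0,P2.r0,P2.r1)
[TSO] allowed = {<0 0 0>, <0 0 1>, <0 1 1>, <0 2 1>, <1 0 0>, <1 0 1>, <1 1 1>, <1 2 1>}
TSO∖claimed = {<1 0 1>}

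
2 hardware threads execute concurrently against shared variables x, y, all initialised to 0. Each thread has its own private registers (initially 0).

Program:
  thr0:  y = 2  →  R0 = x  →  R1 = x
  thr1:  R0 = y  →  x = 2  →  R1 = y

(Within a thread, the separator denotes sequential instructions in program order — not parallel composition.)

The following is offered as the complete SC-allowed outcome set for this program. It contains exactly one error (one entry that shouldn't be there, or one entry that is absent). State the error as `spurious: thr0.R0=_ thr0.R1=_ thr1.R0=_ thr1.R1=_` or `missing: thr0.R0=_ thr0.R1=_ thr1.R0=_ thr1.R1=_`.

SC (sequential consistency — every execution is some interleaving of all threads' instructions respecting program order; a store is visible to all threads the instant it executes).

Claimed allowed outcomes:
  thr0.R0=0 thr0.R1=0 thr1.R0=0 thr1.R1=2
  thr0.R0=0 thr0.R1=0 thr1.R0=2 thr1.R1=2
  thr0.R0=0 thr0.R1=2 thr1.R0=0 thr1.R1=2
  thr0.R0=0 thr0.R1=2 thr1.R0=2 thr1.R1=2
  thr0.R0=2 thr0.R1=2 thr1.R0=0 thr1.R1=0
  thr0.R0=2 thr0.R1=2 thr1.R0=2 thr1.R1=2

missing: thr0.R0=2 thr0.R1=2 thr1.R0=0 thr1.R1=2

outcome vector order: (thr0.R0,thr0.R1,thr1.R0,thr1.R1)
SC: 7 outcomes — {(0,0,0,2) (0,0,2,2) (0,2,0,2) (0,2,2,2) (2,2,0,0) (2,2,0,2) (2,2,2,2)}
SC∖claimed = {(2,2,0,2)}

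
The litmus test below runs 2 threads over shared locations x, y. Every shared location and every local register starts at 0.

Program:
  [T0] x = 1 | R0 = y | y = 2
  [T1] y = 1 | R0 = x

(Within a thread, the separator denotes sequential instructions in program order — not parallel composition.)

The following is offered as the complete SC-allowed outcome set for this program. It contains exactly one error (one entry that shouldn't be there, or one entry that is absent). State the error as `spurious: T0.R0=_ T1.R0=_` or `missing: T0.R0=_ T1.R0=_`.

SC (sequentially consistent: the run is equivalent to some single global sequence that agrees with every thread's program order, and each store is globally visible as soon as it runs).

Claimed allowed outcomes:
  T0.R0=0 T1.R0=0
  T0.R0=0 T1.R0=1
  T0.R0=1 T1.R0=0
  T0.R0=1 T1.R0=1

spurious: T0.R0=0 T1.R0=0

outcome vector order: (T0.R0,T1.R0)
under SC → 01 10 11
claimed∖SC = {00}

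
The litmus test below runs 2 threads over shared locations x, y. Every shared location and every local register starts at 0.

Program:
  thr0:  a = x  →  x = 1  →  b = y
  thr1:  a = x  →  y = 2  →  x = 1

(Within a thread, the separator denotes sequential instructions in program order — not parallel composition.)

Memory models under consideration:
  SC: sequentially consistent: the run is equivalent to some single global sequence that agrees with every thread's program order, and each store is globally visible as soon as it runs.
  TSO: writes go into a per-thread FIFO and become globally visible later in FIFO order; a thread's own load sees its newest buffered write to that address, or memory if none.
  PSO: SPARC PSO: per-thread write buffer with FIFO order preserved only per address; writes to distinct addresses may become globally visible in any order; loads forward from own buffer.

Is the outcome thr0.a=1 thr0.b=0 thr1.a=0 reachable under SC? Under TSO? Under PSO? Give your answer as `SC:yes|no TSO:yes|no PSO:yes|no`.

outcome vector order: (thr0.a,thr0.b,thr1.a)
[SC] allowed = {0/0/0; 0/0/1; 0/2/0; 0/2/1; 1/2/0}
[TSO] allowed = {0/0/0; 0/0/1; 0/2/0; 0/2/1; 1/2/0}
[PSO] allowed = {0/0/0; 0/0/1; 0/2/0; 0/2/1; 1/0/0; 1/2/0}
target 1/0/0 ∈ {PSO}

SC:no TSO:no PSO:yes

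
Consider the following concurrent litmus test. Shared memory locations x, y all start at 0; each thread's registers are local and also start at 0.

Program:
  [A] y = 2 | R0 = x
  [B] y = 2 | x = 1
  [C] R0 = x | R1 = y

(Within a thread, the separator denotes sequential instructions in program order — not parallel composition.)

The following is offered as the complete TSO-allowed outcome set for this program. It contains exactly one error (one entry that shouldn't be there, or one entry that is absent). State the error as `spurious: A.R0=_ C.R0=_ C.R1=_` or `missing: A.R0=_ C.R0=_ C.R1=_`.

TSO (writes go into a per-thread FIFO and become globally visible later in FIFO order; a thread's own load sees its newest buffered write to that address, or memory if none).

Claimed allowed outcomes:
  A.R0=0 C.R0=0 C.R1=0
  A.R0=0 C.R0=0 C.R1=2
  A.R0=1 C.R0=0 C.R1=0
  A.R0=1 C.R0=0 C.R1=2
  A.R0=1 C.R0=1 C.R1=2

missing: A.R0=0 C.R0=1 C.R1=2

outcome vector order: (A.R0,C.R0,C.R1)
TSO (6): 0/0/0 0/0/2 0/1/2 1/0/0 1/0/2 1/1/2
TSO∖claimed = {0/1/2}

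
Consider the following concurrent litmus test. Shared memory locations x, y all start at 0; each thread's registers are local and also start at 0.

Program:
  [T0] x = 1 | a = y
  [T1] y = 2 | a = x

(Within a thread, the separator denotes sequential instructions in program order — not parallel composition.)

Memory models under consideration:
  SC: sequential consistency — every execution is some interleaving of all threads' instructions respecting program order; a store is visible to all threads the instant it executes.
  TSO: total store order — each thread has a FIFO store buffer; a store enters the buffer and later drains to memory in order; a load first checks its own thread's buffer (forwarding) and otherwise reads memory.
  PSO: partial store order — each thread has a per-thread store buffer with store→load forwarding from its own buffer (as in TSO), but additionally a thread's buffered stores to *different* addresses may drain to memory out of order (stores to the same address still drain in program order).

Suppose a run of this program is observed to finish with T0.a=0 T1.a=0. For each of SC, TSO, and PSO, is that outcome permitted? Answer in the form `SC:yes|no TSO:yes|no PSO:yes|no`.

SC:no TSO:yes PSO:yes

outcome vector order: (T0.a,T1.a)
[SC] allowed = {<0 1>, <2 0>, <2 1>}
[TSO] allowed = {<0 0>, <0 1>, <2 0>, <2 1>}
[PSO] allowed = {<0 0>, <0 1>, <2 0>, <2 1>}
target <0 0> ∈ {TSO,PSO}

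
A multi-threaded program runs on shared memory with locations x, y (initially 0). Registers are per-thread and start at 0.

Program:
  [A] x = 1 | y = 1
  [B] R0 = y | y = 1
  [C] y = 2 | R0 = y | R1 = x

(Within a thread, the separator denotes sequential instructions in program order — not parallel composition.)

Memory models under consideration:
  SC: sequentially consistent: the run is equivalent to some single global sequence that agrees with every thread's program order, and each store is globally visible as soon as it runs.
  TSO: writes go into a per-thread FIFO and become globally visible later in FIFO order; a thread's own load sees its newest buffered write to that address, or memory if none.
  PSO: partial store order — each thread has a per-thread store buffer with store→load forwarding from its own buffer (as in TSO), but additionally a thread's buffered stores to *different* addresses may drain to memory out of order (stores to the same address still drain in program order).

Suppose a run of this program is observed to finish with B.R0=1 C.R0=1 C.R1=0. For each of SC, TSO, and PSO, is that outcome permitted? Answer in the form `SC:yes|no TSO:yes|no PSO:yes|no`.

outcome vector order: (B.R0,C.R0,C.R1)
SC (11): <0 1 0> <0 1 1> <0 2 0> <0 2 1> <1 1 1> <1 2 0> <1 2 1> <2 1 0> <2 1 1> <2 2 0> <2 2 1>
TSO (11): <0 1 0> <0 1 1> <0 2 0> <0 2 1> <1 1 1> <1 2 0> <1 2 1> <2 1 0> <2 1 1> <2 2 0> <2 2 1>
PSO (12): <0 1 0> <0 1 1> <0 2 0> <0 2 1> <1 1 0> <1 1 1> <1 2 0> <1 2 1> <2 1 0> <2 1 1> <2 2 0> <2 2 1>
target <1 1 0> ∈ {PSO}

SC:no TSO:no PSO:yes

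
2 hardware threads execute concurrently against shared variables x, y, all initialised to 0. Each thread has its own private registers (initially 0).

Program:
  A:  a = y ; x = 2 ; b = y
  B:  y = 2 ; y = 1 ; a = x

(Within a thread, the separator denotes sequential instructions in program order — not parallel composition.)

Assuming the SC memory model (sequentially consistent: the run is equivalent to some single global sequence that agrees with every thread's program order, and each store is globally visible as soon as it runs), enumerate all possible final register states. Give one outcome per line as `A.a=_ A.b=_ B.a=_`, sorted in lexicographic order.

A.a=0 A.b=0 B.a=2
A.a=0 A.b=1 B.a=0
A.a=0 A.b=1 B.a=2
A.a=0 A.b=2 B.a=2
A.a=1 A.b=1 B.a=0
A.a=1 A.b=1 B.a=2
A.a=2 A.b=1 B.a=0
A.a=2 A.b=1 B.a=2
A.a=2 A.b=2 B.a=2

outcome vector order: (A.a,A.b,B.a)
|SC outcomes| = 9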